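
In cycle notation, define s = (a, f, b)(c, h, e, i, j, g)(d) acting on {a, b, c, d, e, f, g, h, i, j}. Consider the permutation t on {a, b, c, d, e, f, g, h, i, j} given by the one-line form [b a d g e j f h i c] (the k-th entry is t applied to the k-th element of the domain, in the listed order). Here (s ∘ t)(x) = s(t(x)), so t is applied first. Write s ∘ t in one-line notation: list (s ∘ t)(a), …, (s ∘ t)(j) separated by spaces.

a f d c i g b e j h

(s ∘ t)(x) = s(t(x)). Computing each image: s(t(a)) = s(b) = a, s(t(b)) = s(a) = f, s(t(c)) = s(d) = d, s(t(d)) = s(g) = c, s(t(e)) = s(e) = i, s(t(f)) = s(j) = g, s(t(g)) = s(f) = b, s(t(h)) = s(h) = e, s(t(i)) = s(i) = j, s(t(j)) = s(c) = h.
Hence s ∘ t = [a f d c i g b e j h].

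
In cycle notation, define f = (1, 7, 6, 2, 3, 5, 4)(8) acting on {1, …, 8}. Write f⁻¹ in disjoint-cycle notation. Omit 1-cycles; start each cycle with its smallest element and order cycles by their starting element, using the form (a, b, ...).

Inverting a permutation written in cycle notation just reverses the order within every cycle.
Reversing each cycle of f and rotating so the smallest element leads gives (1, 4, 5, 3, 2, 6, 7).

(1, 4, 5, 3, 2, 6, 7)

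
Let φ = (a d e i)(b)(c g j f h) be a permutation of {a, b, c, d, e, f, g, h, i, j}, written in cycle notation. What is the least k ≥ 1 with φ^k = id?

20

The cycle type of φ is (5, 4, 1).
Since disjoint cycles commute, ord(φ) = lcm(5, 4) = 20.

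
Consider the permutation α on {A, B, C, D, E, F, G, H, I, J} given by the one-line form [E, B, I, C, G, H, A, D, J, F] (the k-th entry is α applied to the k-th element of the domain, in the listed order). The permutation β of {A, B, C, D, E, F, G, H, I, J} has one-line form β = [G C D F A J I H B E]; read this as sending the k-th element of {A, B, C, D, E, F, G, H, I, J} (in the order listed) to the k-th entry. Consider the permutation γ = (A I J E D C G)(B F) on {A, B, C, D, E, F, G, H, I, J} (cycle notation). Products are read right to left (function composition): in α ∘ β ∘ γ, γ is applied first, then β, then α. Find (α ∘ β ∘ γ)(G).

Apply the permutations in order: γ(G) = A, then β(A) = G, then α(G) = A. So (α ∘ β ∘ γ)(G) = A.

A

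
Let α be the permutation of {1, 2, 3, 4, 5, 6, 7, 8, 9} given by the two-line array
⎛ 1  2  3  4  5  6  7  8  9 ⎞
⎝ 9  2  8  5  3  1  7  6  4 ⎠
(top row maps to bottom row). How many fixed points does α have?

2

The fixed points (elements with α(x) = x) are {2, 7}, so there are 2.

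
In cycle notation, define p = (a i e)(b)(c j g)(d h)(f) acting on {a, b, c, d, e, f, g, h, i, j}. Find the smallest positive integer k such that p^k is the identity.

The disjoint cycles have lengths 3, 3, 2, 1, 1.
The order is lcm(3, 3, 2) = 6.

6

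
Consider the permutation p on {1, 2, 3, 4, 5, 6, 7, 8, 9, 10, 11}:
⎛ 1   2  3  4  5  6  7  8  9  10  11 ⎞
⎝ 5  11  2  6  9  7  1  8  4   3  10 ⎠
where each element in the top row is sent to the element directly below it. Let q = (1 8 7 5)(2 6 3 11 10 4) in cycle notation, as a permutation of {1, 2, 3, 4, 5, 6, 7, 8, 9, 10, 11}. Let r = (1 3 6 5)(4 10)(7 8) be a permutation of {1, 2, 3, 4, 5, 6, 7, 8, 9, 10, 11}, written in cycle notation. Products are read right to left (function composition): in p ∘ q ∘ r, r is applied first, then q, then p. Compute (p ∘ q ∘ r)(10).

(p ∘ q ∘ r)(10) = p(q(r(10))). r(10) = 4, then q(4) = 2, then p(2) = 11, so the result is 11.

11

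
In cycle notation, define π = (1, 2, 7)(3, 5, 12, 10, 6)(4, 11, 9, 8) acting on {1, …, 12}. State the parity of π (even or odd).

odd

The cycle lengths are 5, 4, 3.
A cycle of length ℓ contributes ℓ−1 transpositions, so π is a product of 4 + 3 + 2 = 9 transpositions — odd.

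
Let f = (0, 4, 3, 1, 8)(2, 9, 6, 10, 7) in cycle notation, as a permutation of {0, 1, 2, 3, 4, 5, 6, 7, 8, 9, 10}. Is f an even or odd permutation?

The cycle lengths are 5, 5, 1.
A cycle of length ℓ contributes ℓ−1 transpositions, so f is a product of 4 + 4 = 8 transpositions — even.

even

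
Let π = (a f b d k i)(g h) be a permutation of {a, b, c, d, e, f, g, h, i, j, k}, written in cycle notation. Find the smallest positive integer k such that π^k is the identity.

The disjoint cycles have lengths 6, 2, 1, 1, 1.
The order of π is the least common multiple of its cycle lengths: lcm(6, 2) = 6.

6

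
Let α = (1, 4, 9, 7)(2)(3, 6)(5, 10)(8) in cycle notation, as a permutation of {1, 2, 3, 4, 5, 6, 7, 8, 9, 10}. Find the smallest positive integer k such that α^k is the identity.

The cycle type of α is (4, 2, 2, 1, 1).
The order of α is the least common multiple of its cycle lengths: lcm(4, 2, 2) = 4.

4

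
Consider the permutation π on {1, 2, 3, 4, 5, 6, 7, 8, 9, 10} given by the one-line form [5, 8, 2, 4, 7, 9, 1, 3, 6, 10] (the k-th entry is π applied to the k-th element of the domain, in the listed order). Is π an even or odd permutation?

odd

In disjoint-cycle form the cycle lengths are 3, 3, 2, 1, 1.
A cycle of length ℓ contributes ℓ−1 transpositions, so π is a product of 2 + 2 + 1 = 5 transpositions — odd.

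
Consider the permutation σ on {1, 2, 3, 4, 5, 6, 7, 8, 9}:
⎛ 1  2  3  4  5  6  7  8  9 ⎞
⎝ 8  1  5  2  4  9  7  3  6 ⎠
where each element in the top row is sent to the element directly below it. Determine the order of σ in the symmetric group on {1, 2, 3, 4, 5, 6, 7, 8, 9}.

6

Writing σ as disjoint cycles, the cycle lengths are 6, 2, 1.
The order is lcm(6, 2) = 6.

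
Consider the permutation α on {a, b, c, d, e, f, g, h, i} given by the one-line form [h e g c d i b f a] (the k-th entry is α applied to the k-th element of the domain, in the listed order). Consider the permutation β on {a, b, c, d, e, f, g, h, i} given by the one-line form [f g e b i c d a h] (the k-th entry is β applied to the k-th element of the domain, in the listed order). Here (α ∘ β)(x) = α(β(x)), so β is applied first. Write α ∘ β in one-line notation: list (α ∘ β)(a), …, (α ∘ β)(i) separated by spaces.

i b d e a g c h f

For each element, apply β then α: a → f → i; b → g → b; c → e → d; d → b → e; e → i → a; f → c → g; g → d → c; h → a → h; i → h → f.
So α ∘ β in one-line form is i b d e a g c h f.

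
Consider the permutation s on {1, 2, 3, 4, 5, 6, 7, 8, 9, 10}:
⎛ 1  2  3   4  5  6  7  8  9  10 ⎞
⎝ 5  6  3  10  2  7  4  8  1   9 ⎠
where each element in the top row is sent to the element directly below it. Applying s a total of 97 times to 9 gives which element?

1

Tracing 9 → 1 → … returns to 9 after 8 steps, so 9 lies in an 8-cycle (1, 5, 2, 6, 7, 4, 10, 9).
On an 8-cycle, s^8 is the identity, so s^97 = s^1 there (97 ≡ 1 mod 8).
Advancing 1 step from 9: 9 → 1.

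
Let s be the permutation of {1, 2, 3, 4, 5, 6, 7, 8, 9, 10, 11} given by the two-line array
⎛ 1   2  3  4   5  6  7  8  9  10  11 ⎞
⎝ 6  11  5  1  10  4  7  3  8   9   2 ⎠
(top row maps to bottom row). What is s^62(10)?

Tracing 10 → 9 → … returns to 10 after 5 steps, so 10 lies in a 5-cycle (3, 5, 10, 9, 8).
On a 5-cycle, s^5 is the identity, so s^62 = s^2 there (62 ≡ 2 mod 5).
Stepping 2 places around the cycle: 10 → 9 → 8.

8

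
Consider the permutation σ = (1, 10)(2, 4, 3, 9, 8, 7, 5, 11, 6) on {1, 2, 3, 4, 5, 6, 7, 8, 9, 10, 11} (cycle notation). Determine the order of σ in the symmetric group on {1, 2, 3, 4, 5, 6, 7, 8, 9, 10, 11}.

18

The disjoint cycles have lengths 9, 2.
The order is lcm(9, 2) = 18.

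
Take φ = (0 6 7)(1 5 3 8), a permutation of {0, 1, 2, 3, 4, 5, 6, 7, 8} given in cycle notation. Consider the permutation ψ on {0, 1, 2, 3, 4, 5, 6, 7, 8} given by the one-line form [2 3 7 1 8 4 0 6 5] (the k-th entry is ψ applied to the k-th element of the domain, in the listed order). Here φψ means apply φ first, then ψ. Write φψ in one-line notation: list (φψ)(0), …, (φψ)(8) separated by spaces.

(φψ)(x) = ψ(φ(x)). Computing each image: ψ(φ(0)) = ψ(6) = 0, ψ(φ(1)) = ψ(5) = 4, ψ(φ(2)) = ψ(2) = 7, ψ(φ(3)) = ψ(8) = 5, ψ(φ(4)) = ψ(4) = 8, ψ(φ(5)) = ψ(3) = 1, ψ(φ(6)) = ψ(7) = 6, ψ(φ(7)) = ψ(0) = 2, ψ(φ(8)) = ψ(1) = 3.
Hence φψ = [0 4 7 5 8 1 6 2 3].

0 4 7 5 8 1 6 2 3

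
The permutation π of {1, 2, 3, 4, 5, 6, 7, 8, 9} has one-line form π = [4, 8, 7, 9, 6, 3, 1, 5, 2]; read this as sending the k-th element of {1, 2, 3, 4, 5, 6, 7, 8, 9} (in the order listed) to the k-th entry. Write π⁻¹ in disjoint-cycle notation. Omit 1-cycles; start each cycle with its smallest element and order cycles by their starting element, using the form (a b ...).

The cycle decomposition of π is (1 4 9 2 8 5 6 3 7).
Reversing each cycle (and rotating so the smallest element leads) gives π⁻¹ = (1 7 3 6 5 8 2 9 4).

(1 7 3 6 5 8 2 9 4)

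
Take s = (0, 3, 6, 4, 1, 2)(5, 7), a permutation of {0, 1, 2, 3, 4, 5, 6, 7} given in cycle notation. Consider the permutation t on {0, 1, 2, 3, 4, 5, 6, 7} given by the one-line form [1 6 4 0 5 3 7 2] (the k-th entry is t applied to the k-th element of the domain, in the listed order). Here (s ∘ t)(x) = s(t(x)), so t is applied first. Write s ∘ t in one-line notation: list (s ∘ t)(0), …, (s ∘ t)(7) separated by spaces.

2 4 1 3 7 6 5 0

(s ∘ t)(x) = s(t(x)). Computing each image: s(t(0)) = s(1) = 2, s(t(1)) = s(6) = 4, s(t(2)) = s(4) = 1, s(t(3)) = s(0) = 3, s(t(4)) = s(5) = 7, s(t(5)) = s(3) = 6, s(t(6)) = s(7) = 5, s(t(7)) = s(2) = 0.
Hence s ∘ t = [2 4 1 3 7 6 5 0].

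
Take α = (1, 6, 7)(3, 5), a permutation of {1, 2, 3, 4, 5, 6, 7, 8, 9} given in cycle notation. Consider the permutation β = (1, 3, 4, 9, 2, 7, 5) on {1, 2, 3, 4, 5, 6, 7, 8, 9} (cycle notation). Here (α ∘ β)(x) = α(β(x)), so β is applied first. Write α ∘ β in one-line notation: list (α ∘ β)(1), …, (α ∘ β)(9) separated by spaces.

For each element, apply β then α: 1 → 3 → 5; 2 → 7 → 1; 3 → 4 → 4; 4 → 9 → 9; 5 → 1 → 6; 6 → 6 → 7; 7 → 5 → 3; 8 → 8 → 8; 9 → 2 → 2.
Collecting the images, α ∘ β = [5 1 4 9 6 7 3 8 2].

5 1 4 9 6 7 3 8 2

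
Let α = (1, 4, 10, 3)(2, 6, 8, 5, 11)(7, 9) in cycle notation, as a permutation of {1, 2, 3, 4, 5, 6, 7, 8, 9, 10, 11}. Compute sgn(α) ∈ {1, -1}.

The cycle lengths are 5, 4, 2.
A cycle is odd iff its length is even; α has 2 even-length cycles, so sgn(α) = (−1)^2 and α is even.

1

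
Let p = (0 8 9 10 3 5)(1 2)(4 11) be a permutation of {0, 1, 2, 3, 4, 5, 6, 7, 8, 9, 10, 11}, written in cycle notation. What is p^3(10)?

10 lies in the 6-cycle (0 8 9 10 3 5).
Advancing 3 steps from 10: 10 → 3 → 5 → 0.

0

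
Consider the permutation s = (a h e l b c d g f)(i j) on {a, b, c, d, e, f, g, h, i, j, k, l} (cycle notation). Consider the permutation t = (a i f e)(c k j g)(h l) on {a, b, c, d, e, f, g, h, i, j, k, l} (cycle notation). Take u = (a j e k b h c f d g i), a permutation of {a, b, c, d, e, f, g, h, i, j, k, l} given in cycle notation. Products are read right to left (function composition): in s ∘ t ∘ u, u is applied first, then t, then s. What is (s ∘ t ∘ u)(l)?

(s ∘ t ∘ u)(l) = s(t(u(l))). u(l) = l, then t(l) = h, then s(h) = e, so the result is e.

e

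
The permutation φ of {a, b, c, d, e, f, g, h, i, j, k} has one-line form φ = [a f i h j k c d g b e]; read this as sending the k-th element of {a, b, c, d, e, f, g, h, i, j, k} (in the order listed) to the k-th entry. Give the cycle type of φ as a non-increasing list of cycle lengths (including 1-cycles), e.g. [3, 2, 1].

The disjoint cycles are (a)(b, f, k, e, j)(c, i, g)(d, h), with lengths 5, 3, 2, 1 in non-increasing order.

[5, 3, 2, 1]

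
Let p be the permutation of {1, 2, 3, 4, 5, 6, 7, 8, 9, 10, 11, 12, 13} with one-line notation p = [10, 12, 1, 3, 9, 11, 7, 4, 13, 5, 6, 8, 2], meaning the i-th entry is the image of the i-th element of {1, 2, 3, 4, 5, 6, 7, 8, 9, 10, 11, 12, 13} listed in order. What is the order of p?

10

Writing p as disjoint cycles, the cycle lengths are 10, 2, 1.
The order is lcm(10, 2) = 10.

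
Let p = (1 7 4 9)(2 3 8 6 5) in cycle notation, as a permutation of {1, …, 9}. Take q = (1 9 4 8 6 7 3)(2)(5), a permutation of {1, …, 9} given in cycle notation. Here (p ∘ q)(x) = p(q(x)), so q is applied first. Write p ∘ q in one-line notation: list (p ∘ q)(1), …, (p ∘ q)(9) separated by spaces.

(p ∘ q)(x) = p(q(x)). Computing each image: p(q(1)) = p(9) = 1, p(q(2)) = p(2) = 3, p(q(3)) = p(1) = 7, p(q(4)) = p(8) = 6, p(q(5)) = p(5) = 2, p(q(6)) = p(7) = 4, p(q(7)) = p(3) = 8, p(q(8)) = p(6) = 5, p(q(9)) = p(4) = 9.
Hence p ∘ q = [1 3 7 6 2 4 8 5 9].

1 3 7 6 2 4 8 5 9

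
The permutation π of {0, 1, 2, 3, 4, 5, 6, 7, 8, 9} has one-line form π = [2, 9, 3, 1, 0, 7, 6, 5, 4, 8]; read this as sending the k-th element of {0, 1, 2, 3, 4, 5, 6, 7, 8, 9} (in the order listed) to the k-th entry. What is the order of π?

14

Decomposing into disjoint cycles gives cycle lengths 7, 2, 1.
The order of π is the least common multiple of its cycle lengths: lcm(7, 2) = 14.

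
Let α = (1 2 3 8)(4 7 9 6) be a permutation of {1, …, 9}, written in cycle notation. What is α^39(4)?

6

4 lies in the 4-cycle (4 7 9 6).
Since the cycle has length 4, α^39 acts on it the same as α^3 (39 mod 4 = 3).
Advancing 3 steps from 4: 4 → 7 → 9 → 6.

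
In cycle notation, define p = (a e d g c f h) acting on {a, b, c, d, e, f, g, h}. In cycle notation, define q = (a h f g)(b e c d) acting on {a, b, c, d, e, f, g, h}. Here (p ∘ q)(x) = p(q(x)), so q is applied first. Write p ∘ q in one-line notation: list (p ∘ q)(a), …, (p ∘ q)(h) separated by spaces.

a d g b f c e h

For each element, apply q then p: a → h → a; b → e → d; c → d → g; d → b → b; e → c → f; f → g → c; g → a → e; h → f → h.
Collecting the images, p ∘ q = [a d g b f c e h].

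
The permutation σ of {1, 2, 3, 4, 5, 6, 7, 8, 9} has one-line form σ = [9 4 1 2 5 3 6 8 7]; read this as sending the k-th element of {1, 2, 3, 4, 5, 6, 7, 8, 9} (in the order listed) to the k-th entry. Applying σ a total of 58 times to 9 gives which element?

Tracing 9 → 7 → … returns to 9 after 5 steps, so 9 lies in a 5-cycle (1 9 7 6 3).
Powers repeat with period 5 on this cycle, and 58 mod 5 = 3, so σ^58(9) = σ^3(9).
Stepping 3 places around the cycle: 9 → 7 → 6 → 3.

3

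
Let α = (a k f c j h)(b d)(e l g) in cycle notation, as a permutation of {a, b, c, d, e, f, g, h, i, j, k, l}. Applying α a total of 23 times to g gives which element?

l

g lies in the 3-cycle (e l g).
Since the cycle has length 3, α^23 acts on it the same as α^2 (23 mod 3 = 2).
Advancing 2 steps from g: g → e → l.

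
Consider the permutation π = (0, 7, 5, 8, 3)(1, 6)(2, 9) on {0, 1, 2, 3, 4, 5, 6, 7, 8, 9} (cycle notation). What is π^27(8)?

8 lies in the 5-cycle (0, 7, 5, 8, 3).
Powers repeat with period 5 on this cycle, and 27 mod 5 = 2, so π^27(8) = π^2(8).
Advancing 2 steps from 8: 8 → 3 → 0.

0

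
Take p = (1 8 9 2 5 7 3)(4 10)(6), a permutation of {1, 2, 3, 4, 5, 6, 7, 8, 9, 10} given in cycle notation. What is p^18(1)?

1 lies in the 7-cycle (1 8 9 2 5 7 3).
Since the cycle has length 7, p^18 acts on it the same as p^4 (18 mod 7 = 4).
Advancing 4 steps from 1: 1 → 8 → 9 → 2 → 5.

5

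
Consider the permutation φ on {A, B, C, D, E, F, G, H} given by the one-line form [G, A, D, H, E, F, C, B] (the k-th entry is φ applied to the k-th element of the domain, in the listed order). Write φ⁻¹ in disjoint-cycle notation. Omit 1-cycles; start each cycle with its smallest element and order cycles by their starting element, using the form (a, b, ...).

First write φ in disjoint cycles: (A, G, C, D, H, B).
The inverse reverses every cycle; in canonical form, φ⁻¹ = (A, B, H, D, C, G).

(A, B, H, D, C, G)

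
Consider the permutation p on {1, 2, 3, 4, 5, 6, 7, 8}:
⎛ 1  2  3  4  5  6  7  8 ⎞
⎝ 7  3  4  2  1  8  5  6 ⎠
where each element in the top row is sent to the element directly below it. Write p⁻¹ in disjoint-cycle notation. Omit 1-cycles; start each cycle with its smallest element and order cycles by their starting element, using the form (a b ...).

First write p in disjoint cycles: (1 7 5)(2 3 4)(6 8).
The inverse reverses every cycle; in canonical form, p⁻¹ = (1 5 7)(2 4 3)(6 8).

(1 5 7)(2 4 3)(6 8)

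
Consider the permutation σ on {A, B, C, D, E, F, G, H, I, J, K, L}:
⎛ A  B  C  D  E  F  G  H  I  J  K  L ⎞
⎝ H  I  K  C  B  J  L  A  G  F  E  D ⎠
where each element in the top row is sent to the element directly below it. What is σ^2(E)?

I

Tracing E → B → … returns to E after 8 steps, so E lies in an 8-cycle (B, I, G, L, D, C, K, E).
Advancing 2 steps from E: E → B → I.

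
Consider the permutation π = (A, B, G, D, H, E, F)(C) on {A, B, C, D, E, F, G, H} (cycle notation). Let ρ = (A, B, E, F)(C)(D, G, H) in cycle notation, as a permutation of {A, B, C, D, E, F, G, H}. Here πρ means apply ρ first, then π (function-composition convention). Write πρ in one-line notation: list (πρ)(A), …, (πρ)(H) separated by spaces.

G F C D A B E H

Chase each element through ρ then π: A → B → G; B → E → F; C → C → C; D → G → D; E → F → A; F → A → B; G → H → E; H → D → H.
Collecting the images, πρ = [G F C D A B E H].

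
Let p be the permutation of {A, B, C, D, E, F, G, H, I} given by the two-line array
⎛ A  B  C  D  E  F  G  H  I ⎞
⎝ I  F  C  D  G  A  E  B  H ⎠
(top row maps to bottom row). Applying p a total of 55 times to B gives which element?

Tracing B → F → … returns to B after 5 steps, so B lies in a 5-cycle (A I H B F).
On a 5-cycle, p^5 is the identity, so p^55 = p^0 there (55 ≡ 0 mod 5).
So p^55(B) = B.

B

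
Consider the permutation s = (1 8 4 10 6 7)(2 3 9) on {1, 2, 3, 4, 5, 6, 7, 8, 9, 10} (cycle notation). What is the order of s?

6

The cycle type of s is (6, 3, 1).
The order is lcm(6, 3) = 6.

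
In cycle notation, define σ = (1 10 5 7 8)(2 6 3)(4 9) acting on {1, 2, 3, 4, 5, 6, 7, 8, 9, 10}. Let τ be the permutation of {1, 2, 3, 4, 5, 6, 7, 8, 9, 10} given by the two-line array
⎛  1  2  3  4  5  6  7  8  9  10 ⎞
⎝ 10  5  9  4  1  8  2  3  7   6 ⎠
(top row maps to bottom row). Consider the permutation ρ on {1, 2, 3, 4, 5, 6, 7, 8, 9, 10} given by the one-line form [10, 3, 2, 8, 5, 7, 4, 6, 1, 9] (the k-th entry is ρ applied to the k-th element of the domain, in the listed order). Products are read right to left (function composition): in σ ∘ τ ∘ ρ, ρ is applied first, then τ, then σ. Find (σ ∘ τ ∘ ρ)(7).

Apply the permutations in order: ρ(7) = 4, then τ(4) = 4, then σ(4) = 9. So (σ ∘ τ ∘ ρ)(7) = 9.

9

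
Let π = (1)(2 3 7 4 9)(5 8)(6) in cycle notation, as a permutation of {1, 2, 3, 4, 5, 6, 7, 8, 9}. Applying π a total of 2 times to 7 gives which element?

9

7 lies in the 5-cycle (2 3 7 4 9).
Advancing 2 steps from 7: 7 → 4 → 9.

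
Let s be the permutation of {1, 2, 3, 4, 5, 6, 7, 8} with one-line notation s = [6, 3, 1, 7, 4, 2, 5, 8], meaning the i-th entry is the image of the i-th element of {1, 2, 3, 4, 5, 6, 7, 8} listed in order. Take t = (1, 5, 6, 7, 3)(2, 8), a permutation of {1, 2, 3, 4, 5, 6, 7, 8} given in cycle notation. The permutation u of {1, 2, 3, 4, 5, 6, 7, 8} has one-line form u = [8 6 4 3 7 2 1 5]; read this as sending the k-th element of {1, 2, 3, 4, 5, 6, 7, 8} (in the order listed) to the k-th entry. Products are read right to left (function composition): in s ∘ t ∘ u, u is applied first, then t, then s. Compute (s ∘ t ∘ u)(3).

7

Apply the permutations in order: u(3) = 4, then t(4) = 4, then s(4) = 7. So (s ∘ t ∘ u)(3) = 7.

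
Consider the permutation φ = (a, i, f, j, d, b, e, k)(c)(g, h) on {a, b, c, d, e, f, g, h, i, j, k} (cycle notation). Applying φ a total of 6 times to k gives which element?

b

k lies in the 8-cycle (a, i, f, j, d, b, e, k).
Stepping 6 places around the cycle: k → a → i → f → j → d → b.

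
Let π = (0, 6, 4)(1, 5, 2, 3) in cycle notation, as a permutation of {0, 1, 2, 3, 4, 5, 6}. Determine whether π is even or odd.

The cycle lengths are 4, 3.
A cycle of length ℓ contributes ℓ−1 transpositions, so π is a product of 3 + 2 = 5 transpositions — odd.

odd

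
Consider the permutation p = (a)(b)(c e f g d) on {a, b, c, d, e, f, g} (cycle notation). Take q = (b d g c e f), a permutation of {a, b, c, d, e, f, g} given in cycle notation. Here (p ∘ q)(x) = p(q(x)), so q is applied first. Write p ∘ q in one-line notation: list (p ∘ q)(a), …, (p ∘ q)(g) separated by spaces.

(p ∘ q)(x) = p(q(x)). Computing each image: p(q(a)) = p(a) = a, p(q(b)) = p(d) = c, p(q(c)) = p(e) = f, p(q(d)) = p(g) = d, p(q(e)) = p(f) = g, p(q(f)) = p(b) = b, p(q(g)) = p(c) = e.
Hence p ∘ q = [a c f d g b e].

a c f d g b e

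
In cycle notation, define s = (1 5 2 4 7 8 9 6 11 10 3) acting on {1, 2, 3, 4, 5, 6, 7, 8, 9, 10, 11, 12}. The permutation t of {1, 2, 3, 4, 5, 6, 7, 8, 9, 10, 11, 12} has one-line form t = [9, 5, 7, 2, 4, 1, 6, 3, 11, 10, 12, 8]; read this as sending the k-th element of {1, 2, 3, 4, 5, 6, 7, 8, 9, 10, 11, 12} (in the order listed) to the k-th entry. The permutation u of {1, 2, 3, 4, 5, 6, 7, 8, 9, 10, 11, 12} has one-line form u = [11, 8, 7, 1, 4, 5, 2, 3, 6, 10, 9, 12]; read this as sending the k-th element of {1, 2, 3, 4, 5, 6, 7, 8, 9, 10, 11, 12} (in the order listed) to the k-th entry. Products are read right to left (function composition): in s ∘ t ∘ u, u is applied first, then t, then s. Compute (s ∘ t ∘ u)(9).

Chase 9: u(9) = 6; t(6) = 1; s(1) = 5. Hence (s ∘ t ∘ u)(9) = 5.

5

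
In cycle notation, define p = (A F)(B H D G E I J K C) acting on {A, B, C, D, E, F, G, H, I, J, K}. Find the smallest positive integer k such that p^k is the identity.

The disjoint cycles have lengths 9, 2.
The order of p is the least common multiple of its cycle lengths: lcm(9, 2) = 18.

18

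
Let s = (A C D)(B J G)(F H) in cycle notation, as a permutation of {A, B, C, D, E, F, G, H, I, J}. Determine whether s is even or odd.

The cycle lengths are 3, 3, 2, 1, 1.
A cycle is odd iff its length is even; s has 1 even-length cycle, so sgn(s) = (−1)^1 and s is odd.

odd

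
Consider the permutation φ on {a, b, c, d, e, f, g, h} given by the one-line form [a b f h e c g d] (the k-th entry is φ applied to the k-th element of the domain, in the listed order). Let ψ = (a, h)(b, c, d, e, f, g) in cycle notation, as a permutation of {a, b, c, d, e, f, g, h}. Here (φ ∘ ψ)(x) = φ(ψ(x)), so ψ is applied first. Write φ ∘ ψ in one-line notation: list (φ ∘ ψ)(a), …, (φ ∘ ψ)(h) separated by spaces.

(φ ∘ ψ)(x) = φ(ψ(x)). Computing each image: φ(ψ(a)) = φ(h) = d, φ(ψ(b)) = φ(c) = f, φ(ψ(c)) = φ(d) = h, φ(ψ(d)) = φ(e) = e, φ(ψ(e)) = φ(f) = c, φ(ψ(f)) = φ(g) = g, φ(ψ(g)) = φ(b) = b, φ(ψ(h)) = φ(a) = a.
Hence φ ∘ ψ = [d f h e c g b a].

d f h e c g b a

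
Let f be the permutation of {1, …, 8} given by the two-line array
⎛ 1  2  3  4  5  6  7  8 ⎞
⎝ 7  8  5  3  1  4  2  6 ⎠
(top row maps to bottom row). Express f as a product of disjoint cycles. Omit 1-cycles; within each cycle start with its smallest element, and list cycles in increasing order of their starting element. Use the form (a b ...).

Start at 1 and follow images: 1 → 7 → 2 → 8 → 6 → 4 → 3 → 5 → 1, giving the cycle (1 7 2 8 6 4 3 5).
Repeating from the next unused element and collecting all non-trivial cycles gives (1 7 2 8 6 4 3 5).

(1 7 2 8 6 4 3 5)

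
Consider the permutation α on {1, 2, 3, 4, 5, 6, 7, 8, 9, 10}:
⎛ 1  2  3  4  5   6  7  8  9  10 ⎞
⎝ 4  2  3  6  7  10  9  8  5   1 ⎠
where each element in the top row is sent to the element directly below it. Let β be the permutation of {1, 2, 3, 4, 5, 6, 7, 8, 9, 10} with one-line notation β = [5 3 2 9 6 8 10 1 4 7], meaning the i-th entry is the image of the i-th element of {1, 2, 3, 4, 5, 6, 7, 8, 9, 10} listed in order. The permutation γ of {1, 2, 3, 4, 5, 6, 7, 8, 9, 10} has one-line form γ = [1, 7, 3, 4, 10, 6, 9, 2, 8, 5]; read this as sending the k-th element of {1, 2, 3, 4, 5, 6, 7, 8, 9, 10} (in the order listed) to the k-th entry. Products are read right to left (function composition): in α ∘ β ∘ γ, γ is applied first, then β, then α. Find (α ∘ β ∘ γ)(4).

5

Apply the permutations in order: γ(4) = 4, then β(4) = 9, then α(9) = 5. So (α ∘ β ∘ γ)(4) = 5.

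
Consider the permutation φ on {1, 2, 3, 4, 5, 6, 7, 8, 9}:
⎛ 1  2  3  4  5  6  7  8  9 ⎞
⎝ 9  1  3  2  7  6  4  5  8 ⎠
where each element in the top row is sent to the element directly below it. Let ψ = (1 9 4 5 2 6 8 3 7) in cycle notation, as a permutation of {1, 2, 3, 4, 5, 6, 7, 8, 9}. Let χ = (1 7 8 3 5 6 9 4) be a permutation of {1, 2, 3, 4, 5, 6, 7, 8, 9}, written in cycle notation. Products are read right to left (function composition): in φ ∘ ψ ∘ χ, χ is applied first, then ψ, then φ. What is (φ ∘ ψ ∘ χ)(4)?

Chase 4: χ(4) = 1; ψ(1) = 9; φ(9) = 8. Hence (φ ∘ ψ ∘ χ)(4) = 8.

8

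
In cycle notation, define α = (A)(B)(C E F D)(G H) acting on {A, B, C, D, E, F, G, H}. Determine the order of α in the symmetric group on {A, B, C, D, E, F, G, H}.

The disjoint cycles have lengths 4, 2, 1, 1.
The order is lcm(4, 2) = 4.

4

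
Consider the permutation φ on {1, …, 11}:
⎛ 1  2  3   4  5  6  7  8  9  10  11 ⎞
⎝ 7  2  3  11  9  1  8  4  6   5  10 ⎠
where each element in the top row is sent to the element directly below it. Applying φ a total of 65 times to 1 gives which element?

Tracing 1 → 7 → … returns to 1 after 9 steps, so 1 lies in a 9-cycle (1 7 8 4 11 10 5 9 6).
Since the cycle has length 9, φ^65 acts on it the same as φ^2 (65 mod 9 = 2).
Advancing 2 steps from 1: 1 → 7 → 8.

8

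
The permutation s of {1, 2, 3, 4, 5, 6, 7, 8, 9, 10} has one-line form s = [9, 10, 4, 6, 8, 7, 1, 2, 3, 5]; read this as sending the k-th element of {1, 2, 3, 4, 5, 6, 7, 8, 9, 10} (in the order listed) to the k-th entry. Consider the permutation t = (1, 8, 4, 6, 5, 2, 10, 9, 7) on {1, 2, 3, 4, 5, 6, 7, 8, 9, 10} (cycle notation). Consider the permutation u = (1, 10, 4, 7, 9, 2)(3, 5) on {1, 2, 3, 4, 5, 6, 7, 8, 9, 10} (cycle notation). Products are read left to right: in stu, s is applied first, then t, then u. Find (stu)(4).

3

(stu)(4) = u(t(s(4))). s(4) = 6, then t(6) = 5, then u(5) = 3, so the result is 3.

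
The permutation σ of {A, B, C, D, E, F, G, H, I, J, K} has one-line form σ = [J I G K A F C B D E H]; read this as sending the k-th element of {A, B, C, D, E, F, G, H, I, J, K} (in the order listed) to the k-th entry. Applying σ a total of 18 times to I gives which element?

Tracing I → D → … returns to I after 5 steps, so I lies in a 5-cycle (B, I, D, K, H).
Since the cycle has length 5, σ^18 acts on it the same as σ^3 (18 mod 5 = 3).
Advancing 3 steps from I: I → D → K → H.

H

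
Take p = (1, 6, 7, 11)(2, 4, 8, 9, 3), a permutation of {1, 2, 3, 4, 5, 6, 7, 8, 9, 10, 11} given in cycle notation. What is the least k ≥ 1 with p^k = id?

The cycle type of p is (5, 4, 1, 1).
The order of p is the least common multiple of its cycle lengths: lcm(5, 4) = 20.

20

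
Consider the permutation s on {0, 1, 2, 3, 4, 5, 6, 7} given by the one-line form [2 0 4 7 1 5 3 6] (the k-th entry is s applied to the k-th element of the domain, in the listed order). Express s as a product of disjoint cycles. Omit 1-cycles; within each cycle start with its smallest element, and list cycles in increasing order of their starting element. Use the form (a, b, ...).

Start at 0 and follow images: 0 → 2 → 4 → 1 → 0, giving the cycle (0, 2, 4, 1).
Continuing from each remaining unvisited element yields (0, 2, 4, 1)(3, 7, 6).

(0, 2, 4, 1)(3, 7, 6)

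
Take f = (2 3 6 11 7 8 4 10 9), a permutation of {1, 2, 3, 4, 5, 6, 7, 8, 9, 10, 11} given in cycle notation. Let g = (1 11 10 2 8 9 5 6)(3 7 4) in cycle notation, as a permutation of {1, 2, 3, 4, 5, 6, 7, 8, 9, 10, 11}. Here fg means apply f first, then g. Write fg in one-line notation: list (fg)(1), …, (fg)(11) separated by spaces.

(fg)(x) = g(f(x)). Computing each image: g(f(1)) = g(1) = 11, g(f(2)) = g(3) = 7, g(f(3)) = g(6) = 1, g(f(4)) = g(10) = 2, g(f(5)) = g(5) = 6, g(f(6)) = g(11) = 10, g(f(7)) = g(8) = 9, g(f(8)) = g(4) = 3, g(f(9)) = g(2) = 8, g(f(10)) = g(9) = 5, g(f(11)) = g(7) = 4.
Hence fg = [11 7 1 2 6 10 9 3 8 5 4].

11 7 1 2 6 10 9 3 8 5 4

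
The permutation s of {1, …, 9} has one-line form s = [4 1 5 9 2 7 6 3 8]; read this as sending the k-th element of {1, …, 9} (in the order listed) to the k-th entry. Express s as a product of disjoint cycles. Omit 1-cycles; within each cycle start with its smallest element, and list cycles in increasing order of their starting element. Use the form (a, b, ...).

From 1: 1 → 4 → 9 → 8 → 3 → 5 → 2 → 1, closing the cycle (1, 4, 9, 8, 3, 5, 2).
Repeating from the next unused element and collecting all non-trivial cycles gives (1, 4, 9, 8, 3, 5, 2)(6, 7).

(1, 4, 9, 8, 3, 5, 2)(6, 7)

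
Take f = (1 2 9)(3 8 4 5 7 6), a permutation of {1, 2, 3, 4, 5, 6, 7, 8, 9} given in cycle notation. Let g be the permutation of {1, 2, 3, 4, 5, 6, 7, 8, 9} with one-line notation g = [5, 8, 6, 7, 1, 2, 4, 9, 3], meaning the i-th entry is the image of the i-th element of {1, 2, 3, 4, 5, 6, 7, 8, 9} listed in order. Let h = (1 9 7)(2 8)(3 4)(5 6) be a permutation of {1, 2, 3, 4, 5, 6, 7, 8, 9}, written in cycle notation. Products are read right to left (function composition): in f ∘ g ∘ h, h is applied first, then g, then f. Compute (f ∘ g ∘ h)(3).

(f ∘ g ∘ h)(3) = f(g(h(3))). h(3) = 4, then g(4) = 7, then f(7) = 6, so the result is 6.

6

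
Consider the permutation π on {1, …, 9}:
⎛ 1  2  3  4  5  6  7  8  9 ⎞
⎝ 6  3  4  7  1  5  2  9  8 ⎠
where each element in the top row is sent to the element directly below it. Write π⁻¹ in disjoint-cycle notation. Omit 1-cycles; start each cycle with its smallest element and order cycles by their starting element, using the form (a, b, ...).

The cycle decomposition of π is (1, 6, 5)(2, 3, 4, 7)(8, 9).
Reversing each cycle (and rotating so the smallest element leads) gives π⁻¹ = (1, 5, 6)(2, 7, 4, 3)(8, 9).

(1, 5, 6)(2, 7, 4, 3)(8, 9)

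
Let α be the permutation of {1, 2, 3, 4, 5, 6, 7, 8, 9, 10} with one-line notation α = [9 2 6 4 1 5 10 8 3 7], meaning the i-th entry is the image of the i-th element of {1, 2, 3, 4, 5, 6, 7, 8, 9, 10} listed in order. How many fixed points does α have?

The fixed points (elements with α(x) = x) are {2, 4, 8}, so there are 3.

3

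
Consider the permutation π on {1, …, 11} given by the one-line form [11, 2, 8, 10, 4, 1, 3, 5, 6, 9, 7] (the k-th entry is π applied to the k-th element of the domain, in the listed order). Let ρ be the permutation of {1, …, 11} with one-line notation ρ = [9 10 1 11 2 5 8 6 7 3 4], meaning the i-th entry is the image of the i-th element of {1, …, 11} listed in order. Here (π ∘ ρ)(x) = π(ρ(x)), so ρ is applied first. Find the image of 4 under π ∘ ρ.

7

(π ∘ ρ)(4) = π(ρ(4)). ρ(4) = 11, then π(11) = 7. So (π ∘ ρ)(4) = 7.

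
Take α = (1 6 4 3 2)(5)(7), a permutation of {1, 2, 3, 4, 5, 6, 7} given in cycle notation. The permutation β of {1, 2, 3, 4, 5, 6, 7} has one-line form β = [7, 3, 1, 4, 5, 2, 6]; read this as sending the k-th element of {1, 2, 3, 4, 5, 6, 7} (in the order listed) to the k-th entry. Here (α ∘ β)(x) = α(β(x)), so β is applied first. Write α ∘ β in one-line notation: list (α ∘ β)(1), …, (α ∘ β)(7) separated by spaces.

(α ∘ β)(x) = α(β(x)). Computing each image: α(β(1)) = α(7) = 7, α(β(2)) = α(3) = 2, α(β(3)) = α(1) = 6, α(β(4)) = α(4) = 3, α(β(5)) = α(5) = 5, α(β(6)) = α(2) = 1, α(β(7)) = α(6) = 4.
Hence α ∘ β = [7 2 6 3 5 1 4].

7 2 6 3 5 1 4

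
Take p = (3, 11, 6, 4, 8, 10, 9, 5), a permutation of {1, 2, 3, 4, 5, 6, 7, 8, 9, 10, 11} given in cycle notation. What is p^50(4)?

10

4 lies in the 8-cycle (3, 11, 6, 4, 8, 10, 9, 5).
On an 8-cycle, p^8 is the identity, so p^50 = p^2 there (50 ≡ 2 mod 8).
Advancing 2 steps from 4: 4 → 8 → 10.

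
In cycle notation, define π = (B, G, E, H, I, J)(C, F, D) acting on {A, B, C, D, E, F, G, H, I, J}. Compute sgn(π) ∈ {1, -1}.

-1

The cycle lengths are 6, 3, 1.
A cycle of length ℓ contributes ℓ−1 transpositions, so π is a product of 5 + 2 = 7 transpositions — odd.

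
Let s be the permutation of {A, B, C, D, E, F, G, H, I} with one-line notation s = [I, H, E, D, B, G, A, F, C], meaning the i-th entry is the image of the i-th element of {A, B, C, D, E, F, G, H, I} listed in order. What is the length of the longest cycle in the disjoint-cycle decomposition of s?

Decomposing into disjoint cycles gives (A I C E B H F G); the longest has length 8.

8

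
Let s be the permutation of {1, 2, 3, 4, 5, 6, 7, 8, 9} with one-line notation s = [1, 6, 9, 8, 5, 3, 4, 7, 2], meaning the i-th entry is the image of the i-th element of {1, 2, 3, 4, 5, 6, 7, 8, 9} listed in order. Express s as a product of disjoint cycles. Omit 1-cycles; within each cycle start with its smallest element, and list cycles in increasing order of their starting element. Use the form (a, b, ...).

(2, 6, 3, 9)(4, 8, 7)

From 2: 2 → 6 → 3 → 9 → 2, closing the cycle (2, 6, 3, 9).
Continuing from each remaining unvisited element yields (2, 6, 3, 9)(4, 8, 7).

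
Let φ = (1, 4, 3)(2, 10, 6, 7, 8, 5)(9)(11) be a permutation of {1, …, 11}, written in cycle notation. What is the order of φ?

The disjoint cycles have lengths 6, 3, 1, 1.
The order of φ is the least common multiple of its cycle lengths: lcm(6, 3) = 6.

6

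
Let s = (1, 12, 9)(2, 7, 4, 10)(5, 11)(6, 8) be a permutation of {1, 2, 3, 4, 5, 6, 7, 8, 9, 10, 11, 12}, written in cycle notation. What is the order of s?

12

The cycle type of s is (4, 3, 2, 2, 1).
The order is lcm(4, 3, 2, 2) = 12.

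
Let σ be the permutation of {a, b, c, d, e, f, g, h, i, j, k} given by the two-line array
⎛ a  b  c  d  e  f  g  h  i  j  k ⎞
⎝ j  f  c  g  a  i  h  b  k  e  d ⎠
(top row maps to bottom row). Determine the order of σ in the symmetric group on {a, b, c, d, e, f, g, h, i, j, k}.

Writing σ as disjoint cycles, the cycle lengths are 7, 3, 1.
The order of σ is the least common multiple of its cycle lengths: lcm(7, 3) = 21.

21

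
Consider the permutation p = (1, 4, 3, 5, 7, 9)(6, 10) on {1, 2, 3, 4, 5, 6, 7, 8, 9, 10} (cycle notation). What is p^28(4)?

4 lies in the 6-cycle (1, 4, 3, 5, 7, 9).
Powers repeat with period 6 on this cycle, and 28 mod 6 = 4, so p^28(4) = p^4(4).
Advancing 4 steps from 4: 4 → 3 → 5 → 7 → 9.

9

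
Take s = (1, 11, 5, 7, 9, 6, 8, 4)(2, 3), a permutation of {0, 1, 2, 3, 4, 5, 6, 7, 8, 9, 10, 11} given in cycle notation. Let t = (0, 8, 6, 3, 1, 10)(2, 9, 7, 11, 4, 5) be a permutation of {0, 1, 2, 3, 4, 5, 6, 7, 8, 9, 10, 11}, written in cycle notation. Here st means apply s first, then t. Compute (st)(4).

10

First apply s: s(4) = 1, then t(1) = 10. Thus (st)(4) = 10.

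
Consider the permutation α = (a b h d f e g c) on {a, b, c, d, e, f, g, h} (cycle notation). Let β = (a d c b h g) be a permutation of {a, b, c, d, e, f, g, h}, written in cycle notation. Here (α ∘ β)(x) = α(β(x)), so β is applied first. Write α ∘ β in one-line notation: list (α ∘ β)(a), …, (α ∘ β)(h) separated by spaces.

f d h a g e b c

(α ∘ β)(x) = α(β(x)). Computing each image: α(β(a)) = α(d) = f, α(β(b)) = α(h) = d, α(β(c)) = α(b) = h, α(β(d)) = α(c) = a, α(β(e)) = α(e) = g, α(β(f)) = α(f) = e, α(β(g)) = α(a) = b, α(β(h)) = α(g) = c.
Hence α ∘ β = [f d h a g e b c].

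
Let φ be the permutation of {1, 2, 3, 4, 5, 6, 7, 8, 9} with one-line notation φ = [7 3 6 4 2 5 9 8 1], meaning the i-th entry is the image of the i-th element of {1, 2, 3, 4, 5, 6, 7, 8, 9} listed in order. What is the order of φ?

12

Writing φ as disjoint cycles, the cycle lengths are 4, 3, 1, 1.
Since disjoint cycles commute, ord(φ) = lcm(4, 3) = 12.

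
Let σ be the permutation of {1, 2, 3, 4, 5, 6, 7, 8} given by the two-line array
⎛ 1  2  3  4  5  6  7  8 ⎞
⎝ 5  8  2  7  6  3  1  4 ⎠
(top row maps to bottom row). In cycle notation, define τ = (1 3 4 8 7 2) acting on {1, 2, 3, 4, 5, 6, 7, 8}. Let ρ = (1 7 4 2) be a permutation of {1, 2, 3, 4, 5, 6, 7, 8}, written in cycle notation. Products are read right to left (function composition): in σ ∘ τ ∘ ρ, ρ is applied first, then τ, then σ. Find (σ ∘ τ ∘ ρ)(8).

1

Chase 8: ρ(8) = 8; τ(8) = 7; σ(7) = 1. Hence (σ ∘ τ ∘ ρ)(8) = 1.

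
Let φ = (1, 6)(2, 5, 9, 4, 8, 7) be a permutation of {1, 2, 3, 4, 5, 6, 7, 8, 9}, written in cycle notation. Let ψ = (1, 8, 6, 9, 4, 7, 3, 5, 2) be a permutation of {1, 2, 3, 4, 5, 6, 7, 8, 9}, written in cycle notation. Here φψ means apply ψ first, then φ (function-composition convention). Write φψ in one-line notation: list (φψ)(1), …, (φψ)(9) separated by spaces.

(φψ)(x) = φ(ψ(x)). Computing each image: φ(ψ(1)) = φ(8) = 7, φ(ψ(2)) = φ(1) = 6, φ(ψ(3)) = φ(5) = 9, φ(ψ(4)) = φ(7) = 2, φ(ψ(5)) = φ(2) = 5, φ(ψ(6)) = φ(9) = 4, φ(ψ(7)) = φ(3) = 3, φ(ψ(8)) = φ(6) = 1, φ(ψ(9)) = φ(4) = 8.
Hence φψ = [7 6 9 2 5 4 3 1 8].

7 6 9 2 5 4 3 1 8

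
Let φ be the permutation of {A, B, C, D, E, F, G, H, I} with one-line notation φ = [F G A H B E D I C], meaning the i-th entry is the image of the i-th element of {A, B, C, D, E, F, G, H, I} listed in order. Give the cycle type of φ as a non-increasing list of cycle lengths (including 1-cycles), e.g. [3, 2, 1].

The disjoint cycles are (A F E B G D H I C), with lengths 9 in non-increasing order.

[9]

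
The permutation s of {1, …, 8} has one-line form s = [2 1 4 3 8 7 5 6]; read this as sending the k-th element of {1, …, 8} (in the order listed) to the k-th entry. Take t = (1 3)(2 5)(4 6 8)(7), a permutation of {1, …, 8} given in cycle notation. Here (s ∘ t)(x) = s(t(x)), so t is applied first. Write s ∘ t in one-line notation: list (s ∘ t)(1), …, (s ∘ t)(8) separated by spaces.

(s ∘ t)(x) = s(t(x)). Computing each image: s(t(1)) = s(3) = 4, s(t(2)) = s(5) = 8, s(t(3)) = s(1) = 2, s(t(4)) = s(6) = 7, s(t(5)) = s(2) = 1, s(t(6)) = s(8) = 6, s(t(7)) = s(7) = 5, s(t(8)) = s(4) = 3.
Hence s ∘ t = [4 8 2 7 1 6 5 3].

4 8 2 7 1 6 5 3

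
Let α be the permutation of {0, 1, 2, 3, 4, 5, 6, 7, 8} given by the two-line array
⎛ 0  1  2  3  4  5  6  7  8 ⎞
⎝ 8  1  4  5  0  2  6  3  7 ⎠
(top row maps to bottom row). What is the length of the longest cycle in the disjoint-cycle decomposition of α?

Decomposing into disjoint cycles gives (0, 8, 7, 3, 5, 2, 4); the longest has length 7.

7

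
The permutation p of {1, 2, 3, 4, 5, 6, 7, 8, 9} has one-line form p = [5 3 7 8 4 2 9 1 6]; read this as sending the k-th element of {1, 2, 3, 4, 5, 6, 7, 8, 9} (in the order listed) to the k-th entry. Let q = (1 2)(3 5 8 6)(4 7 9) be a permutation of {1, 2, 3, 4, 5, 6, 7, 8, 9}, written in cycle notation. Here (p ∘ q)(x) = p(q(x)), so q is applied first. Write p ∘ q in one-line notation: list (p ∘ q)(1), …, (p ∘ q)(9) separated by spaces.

3 5 4 9 1 7 6 2 8

For each element, apply q then p: 1 → 2 → 3; 2 → 1 → 5; 3 → 5 → 4; 4 → 7 → 9; 5 → 8 → 1; 6 → 3 → 7; 7 → 9 → 6; 8 → 6 → 2; 9 → 4 → 8.
Collecting the images, p ∘ q = [3 5 4 9 1 7 6 2 8].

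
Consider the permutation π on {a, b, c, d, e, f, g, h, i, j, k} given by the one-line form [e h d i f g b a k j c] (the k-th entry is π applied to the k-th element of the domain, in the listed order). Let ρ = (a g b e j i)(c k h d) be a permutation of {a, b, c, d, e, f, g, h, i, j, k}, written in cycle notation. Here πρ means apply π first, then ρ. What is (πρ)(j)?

π(j) = j, then ρ(j) = i; composing gives (πρ)(j) = i.

i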